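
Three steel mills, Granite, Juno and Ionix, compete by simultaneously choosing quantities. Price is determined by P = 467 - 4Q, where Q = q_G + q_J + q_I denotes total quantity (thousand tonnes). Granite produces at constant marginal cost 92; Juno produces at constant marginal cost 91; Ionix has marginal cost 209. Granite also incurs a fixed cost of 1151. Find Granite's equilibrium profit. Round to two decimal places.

2615.89

Granite's profit: π_G = (467 - 4Q)q_G - (92q_G). Setting ∂π_G/∂q_G = 0: 375 - 8q_G - 4(q_J + q_I) = 0.
Juno's profit: π_J = (467 - 4Q)q_J - (91q_J). Setting ∂π_J/∂q_J = 0: 376 - 8q_J - 4(q_G + q_I) = 0.
Ionix's profit: π_I = (467 - 4Q)q_I - (209q_I). Setting ∂π_I/∂q_I = 0: 258 - 8q_I - 4(q_G + q_J) = 0.
Summing all 3 equations gives 1009 − 16Q = 0, hence Q = 1009/16.
Back-substituting: q_G = (375 − 1009/4)/4 = 491/16, q_J = (376 − 1009/4)/4 = 495/16, q_I = (258 − 1009/4)/4 = 23/16.
Price P = 467 - 4·(1009/16) = 859/4.
Granite's profit: (859/4 - 92)·(491/16) - 1151 = 2615.8906.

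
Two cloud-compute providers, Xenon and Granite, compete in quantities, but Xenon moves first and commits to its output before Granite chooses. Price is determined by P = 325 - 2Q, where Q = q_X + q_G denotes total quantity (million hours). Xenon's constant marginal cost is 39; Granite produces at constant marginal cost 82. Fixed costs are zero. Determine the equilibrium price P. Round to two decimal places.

121.25

Solve by backward induction. Given q_X, the follower Granite maximises π_G = (325 - 2q_X - 2q_G)q_G - 82q_G.
∂π_G/∂q_G = 243 - 2q_X - 4q_G = 0 gives the reaction function q_G = (243 - 2q_X)/4.
Xenon substitutes q_G(q_X) into its own profit: π_X = q_X(325 - 2q_X - (243 - 2q_X)/2) - 39q_X = (407/2 - q_X)q_X - 39q_X.
Maximising: ∂π_X/∂q_X = 329/2 - 2q_X = 0, giving q_X = 329/4.
Then q_G = (243 - 2·(329/4))/4 = 157/8.
Total output Q = 815/8, so price P = 325 - 2·(815/8) = 485/4.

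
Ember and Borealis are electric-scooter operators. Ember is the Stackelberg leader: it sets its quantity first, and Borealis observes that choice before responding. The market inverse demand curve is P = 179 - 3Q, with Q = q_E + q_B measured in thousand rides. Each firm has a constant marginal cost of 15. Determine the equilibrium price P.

56

The follower Borealis best-responds to any q_E: π_B = (179 - 3Q)q_B - 15q_B.
Setting the follower's marginal profit to zero, 164 - 3q_E - 6q_B = 0, i.e. q_B = (164 - 3q_E)/6.
Ember substitutes q_B(q_E) into its own profit: π_E = q_E(179 - 3q_E - (164 - 3q_E)/2) - 15q_E = (97 - (3/2)q_E)q_E - 15q_E.
The leader's first-order condition 82 - 3q_E = 0 yields q_E = 82/3.
Then q_B = (164 - 3·(82/3))/6 = 41/3.
Total output Q = 41, so price P = 179 - 3·41 = 56.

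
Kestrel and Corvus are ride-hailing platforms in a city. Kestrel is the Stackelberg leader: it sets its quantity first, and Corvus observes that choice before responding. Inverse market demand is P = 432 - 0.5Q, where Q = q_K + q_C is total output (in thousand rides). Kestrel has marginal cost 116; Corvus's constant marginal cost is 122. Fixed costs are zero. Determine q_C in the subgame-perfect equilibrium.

149

Solve by backward induction. Given q_K, the follower Corvus maximises π_C = (432 - (1/2)q_K - (1/2)q_C)q_C - 122q_C.
Setting the follower's marginal profit to zero, 310 - (1/2)q_K - q_C = 0, i.e. q_C = (310 - (1/2)q_K).
The leader anticipates this reaction. Substituting into P = 432 - 0.5Q gives P = 277 - (1/4)q_K, so π_K = (277 - (1/4)q_K)q_K - 116q_K.
The leader's first-order condition 161 - (1/2)q_K = 0 yields q_K = 322.
Then q_C = (310 - (1/2)·322) = 149.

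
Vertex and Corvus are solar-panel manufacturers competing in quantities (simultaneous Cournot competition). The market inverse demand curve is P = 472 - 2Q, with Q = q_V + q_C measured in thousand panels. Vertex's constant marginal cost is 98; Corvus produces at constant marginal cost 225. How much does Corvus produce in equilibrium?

20

Vertex's profit: π_V = (472 - 2Q)q_V - (98q_V). Setting ∂π_V/∂q_V = 0: 374 - 4q_V - 2(q_C) = 0.
Corvus's profit: π_C = (472 - 2Q)q_C - (225q_C). Setting ∂π_C/∂q_C = 0: 247 - 4q_C - 2(q_V) = 0.
Rearranging gives the reaction functions q_V = (374 - 2q_C)/4 and q_C = (247 - 2q_V)/4.
Substituting one into the other gives q_V = 167/2 and q_C = 20.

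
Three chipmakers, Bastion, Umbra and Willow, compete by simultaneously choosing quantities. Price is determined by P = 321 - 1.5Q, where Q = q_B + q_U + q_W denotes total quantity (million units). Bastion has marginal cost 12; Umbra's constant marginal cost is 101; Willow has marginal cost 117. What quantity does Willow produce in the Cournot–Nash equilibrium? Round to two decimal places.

13.83

Bastion's profit: π_B = (321 - 1.5Q)q_B - (12q_B). Setting ∂π_B/∂q_B = 0: 309 - 3q_B - (3/2)(q_U + q_W) = 0.
Umbra's profit: π_U = (321 - 1.5Q)q_U - (101q_U). Setting ∂π_U/∂q_U = 0: 220 - 3q_U - (3/2)(q_B + q_W) = 0.
Willow's profit: π_W = (321 - 1.5Q)q_W - (117q_W). Setting ∂π_W/∂q_W = 0: 204 - 3q_W - (3/2)(q_B + q_U) = 0.
Adding the 3 conditions: 733 − 3Q − 3Q = 0, i.e. Q = 733/6.
Back-substituting: q_B = (309 − 733/4)/(3/2) = 503/6, q_U = (220 − 733/4)/(3/2) = 49/2, q_W = (204 − 733/4)/(3/2) = 83/6.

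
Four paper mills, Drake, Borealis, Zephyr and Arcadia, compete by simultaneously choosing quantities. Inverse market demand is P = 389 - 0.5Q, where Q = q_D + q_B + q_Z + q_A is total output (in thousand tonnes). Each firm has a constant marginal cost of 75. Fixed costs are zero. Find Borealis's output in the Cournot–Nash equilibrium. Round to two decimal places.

A representative firm's profit is π_i = q_i(389 - 0.5Q) - 75q_i.
Setting ∂π_i/∂q_i = 0 with rivals' quantities fixed: 314 - q_i - (1/2)·Σ_{j≠i} q_j = 0.
With identical firms every q_j equals q_i, so Σ_{j≠i} q_j = 3q_i and 314 = (5/2)q_i, giving q_i = 628/5.

125.60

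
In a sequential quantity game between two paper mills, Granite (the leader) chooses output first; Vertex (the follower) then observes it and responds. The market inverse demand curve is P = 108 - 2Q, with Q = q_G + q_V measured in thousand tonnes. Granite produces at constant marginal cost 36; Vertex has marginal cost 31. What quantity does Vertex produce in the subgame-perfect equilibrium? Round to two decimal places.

Solve by backward induction. Given q_G, the follower Vertex maximises π_V = (108 - 2q_G - 2q_V)q_V - 31q_V.
Setting the follower's marginal profit to zero, 77 - 2q_G - 4q_V = 0, i.e. q_V = (77 - 2q_G)/4.
The leader anticipates this reaction. Substituting into P = 108 - 2Q gives P = 139/2 - q_G, so π_G = (139/2 - q_G)q_G - 36q_G.
Maximising: ∂π_G/∂q_G = 67/2 - 2q_G = 0, giving q_G = 67/4.
Then q_V = (77 - 2·(67/4))/4 = 87/8.

10.88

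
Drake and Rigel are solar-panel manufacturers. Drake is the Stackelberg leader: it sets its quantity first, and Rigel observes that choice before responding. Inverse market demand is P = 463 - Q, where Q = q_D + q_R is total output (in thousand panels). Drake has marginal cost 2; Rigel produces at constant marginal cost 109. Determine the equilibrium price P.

144

The follower Rigel best-responds to any q_D: π_R = (463 - Q)q_R - 109q_R.
Setting the follower's marginal profit to zero, 354 - q_D - 2q_R = 0, i.e. q_R = (354 - q_D)/2.
Drake substitutes q_R(q_D) into its own profit: π_D = q_D(463 - q_D - (354 - q_D)/2) - 2q_D = (286 - (1/2)q_D)q_D - 2q_D.
Maximising: ∂π_D/∂q_D = 284 - q_D = 0, giving q_D = 284.
Then q_R = (354 - 284)/2 = 35.
Total output Q = 319, so price P = 463 - 319 = 144.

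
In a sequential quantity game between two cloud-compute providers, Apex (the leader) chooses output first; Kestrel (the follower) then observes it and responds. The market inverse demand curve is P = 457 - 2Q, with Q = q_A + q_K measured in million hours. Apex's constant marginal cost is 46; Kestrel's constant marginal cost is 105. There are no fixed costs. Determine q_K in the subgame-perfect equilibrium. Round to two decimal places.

The follower Kestrel best-responds to any q_A: π_K = (457 - 2Q)q_K - 105q_K.
Setting the follower's marginal profit to zero, 352 - 2q_A - 4q_K = 0, i.e. q_K = (352 - 2q_A)/4.
The leader anticipates this reaction. Substituting into P = 457 - 2Q gives P = 281 - q_A, so π_A = (281 - q_A)q_A - 46q_A.
Leader FOC: 235 - 2q_A = 0, so q_A = 235/2.
Then q_K = (352 - 2·(235/2))/4 = 117/4.

29.25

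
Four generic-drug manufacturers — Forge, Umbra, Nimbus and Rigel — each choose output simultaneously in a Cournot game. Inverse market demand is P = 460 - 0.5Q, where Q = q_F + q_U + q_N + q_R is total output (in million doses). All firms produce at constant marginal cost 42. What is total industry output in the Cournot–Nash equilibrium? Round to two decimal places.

668.80

Each firm earns π_i = (460 - 0.5Q)q_i - 42q_i.
First-order condition (treating rivals' output as given): 418 - q_i - (1/2)·Σ_{j≠i} q_j = 0.
With identical firms every q_j equals q_i, so Σ_{j≠i} q_j = 3q_i and 418 = (5/2)q_i, giving q_i = 836/5.
Total output Q = 836/5 + 836/5 + 836/5 + 836/5 = 668.8000.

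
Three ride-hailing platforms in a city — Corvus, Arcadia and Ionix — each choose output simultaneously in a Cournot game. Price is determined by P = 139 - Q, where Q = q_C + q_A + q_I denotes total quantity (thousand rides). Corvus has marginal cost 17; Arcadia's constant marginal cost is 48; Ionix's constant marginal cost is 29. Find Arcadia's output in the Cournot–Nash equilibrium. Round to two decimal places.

10.25

Corvus's profit: π_C = (139 - Q)q_C - (17q_C). Setting ∂π_C/∂q_C = 0: 122 - 2q_C - (q_A + q_I) = 0.
Arcadia's profit: π_A = (139 - Q)q_A - (48q_A). Setting ∂π_A/∂q_A = 0: 91 - 2q_A - (q_C + q_I) = 0.
Ionix's first-order condition: 110 - 2q_I - (q_C + q_A) = 0.
Adding the 3 conditions: 323 − 2Q − 2Q = 0, i.e. Q = 323/4.
Back-substituting: q_C = (122 − 323/4) = 165/4, q_A = (91 − 323/4) = 41/4, q_I = (110 − 323/4) = 117/4.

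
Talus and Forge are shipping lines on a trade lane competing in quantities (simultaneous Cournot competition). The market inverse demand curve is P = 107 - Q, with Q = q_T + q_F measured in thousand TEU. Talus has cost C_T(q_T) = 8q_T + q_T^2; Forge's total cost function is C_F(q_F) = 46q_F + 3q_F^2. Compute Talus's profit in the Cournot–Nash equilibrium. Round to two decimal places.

Talus's profit: π_T = (107 - Q)q_T - (8q_T + q_T²). Setting ∂π_T/∂q_T = 0: 99 - 4q_T - (q_F) = 0.
Forge's profit: π_F = (107 - Q)q_F - (46q_F + 3q_F²). Setting ∂π_F/∂q_F = 0: 61 - 8q_F - (q_T) = 0.
Best responses: q_T = (99 - q_F)/4, q_F = (61 - q_T)/8.
Solving the pair: q_T = 731/31, q_F = 145/31.
Price P = 107 - 876/31 = 78.7419.
Talus's profit: 78.7419·(731/31) - 8·(731/31) - (731/31)² = 1112.0937.

1112.09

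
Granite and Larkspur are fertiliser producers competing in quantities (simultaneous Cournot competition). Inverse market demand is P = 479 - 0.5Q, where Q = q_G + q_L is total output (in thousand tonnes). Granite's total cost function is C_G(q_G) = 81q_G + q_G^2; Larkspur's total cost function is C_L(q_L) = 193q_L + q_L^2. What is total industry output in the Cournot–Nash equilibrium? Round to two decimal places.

Granite's profit: π_G = (479 - 0.5Q)q_G - (81q_G + q_G²). Setting ∂π_G/∂q_G = 0: 398 - 3q_G - (1/2)(q_L) = 0.
Larkspur's profit: π_L = (479 - 0.5Q)q_L - (193q_L + q_L²). Setting ∂π_L/∂q_L = 0: 286 - 3q_L - (1/2)(q_G) = 0.
So q_G = (398 - (1/2)q_L)/3 and q_L = (286 - (1/2)q_G)/3.
Substituting one into the other gives q_G = 120.1143 and q_L = 75.3143.
Total output Q = 120.1143 + 75.3143 = 1368/7.

195.43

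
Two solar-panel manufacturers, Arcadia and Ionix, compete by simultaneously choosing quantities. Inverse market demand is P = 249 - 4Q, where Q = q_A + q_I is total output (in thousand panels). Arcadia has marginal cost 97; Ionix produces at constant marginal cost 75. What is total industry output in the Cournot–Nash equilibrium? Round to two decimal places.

Arcadia's profit: π_A = (249 - 4Q)q_A - (97q_A). Setting ∂π_A/∂q_A = 0: 152 - 8q_A - 4(q_I) = 0.
Ionix's first-order condition: 174 - 8q_I - 4(q_A) = 0.
Best responses: q_A = (152 - 4q_I)/8, q_I = (174 - 4q_A)/8.
Solving the pair: q_A = 65/6, q_I = 49/3.
Total output Q = 65/6 + 49/3 = 163/6.

27.17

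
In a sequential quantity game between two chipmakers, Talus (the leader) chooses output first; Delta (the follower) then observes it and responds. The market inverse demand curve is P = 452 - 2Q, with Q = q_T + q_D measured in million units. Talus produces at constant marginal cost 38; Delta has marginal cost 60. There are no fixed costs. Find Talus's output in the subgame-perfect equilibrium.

Solve by backward induction. Given q_T, the follower Delta maximises π_D = (452 - 2q_T - 2q_D)q_D - 60q_D.
Setting the follower's marginal profit to zero, 392 - 2q_T - 4q_D = 0, i.e. q_D = (392 - 2q_T)/4.
The leader anticipates this reaction. Substituting into P = 452 - 2Q gives P = 256 - q_T, so π_T = (256 - q_T)q_T - 38q_T.
The leader's first-order condition 218 - 2q_T = 0 yields q_T = 109.
Then q_D = (392 - 2·109)/4 = 87/2.

109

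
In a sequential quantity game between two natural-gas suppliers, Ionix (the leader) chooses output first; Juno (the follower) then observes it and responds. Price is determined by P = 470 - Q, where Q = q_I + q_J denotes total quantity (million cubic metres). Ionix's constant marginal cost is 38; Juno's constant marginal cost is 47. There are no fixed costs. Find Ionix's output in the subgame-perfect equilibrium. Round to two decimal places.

The follower Juno best-responds to any q_I: π_J = (470 - Q)q_J - 47q_J.
∂π_J/∂q_J = 423 - q_I - 2q_J = 0 gives the reaction function q_J = (423 - q_I)/2.
The leader anticipates this reaction. Substituting into P = 470 - Q gives P = 517/2 - (1/2)q_I, so π_I = (517/2 - (1/2)q_I)q_I - 38q_I.
The leader's first-order condition 441/2 - q_I = 0 yields q_I = 441/2.
Then q_J = (423 - 441/2)/2 = 405/4.

220.50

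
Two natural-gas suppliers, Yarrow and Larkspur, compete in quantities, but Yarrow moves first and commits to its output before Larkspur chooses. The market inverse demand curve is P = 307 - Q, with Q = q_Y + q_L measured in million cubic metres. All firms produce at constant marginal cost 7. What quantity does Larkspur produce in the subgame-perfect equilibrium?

The follower Larkspur best-responds to any q_Y: π_L = (307 - Q)q_L - 7q_L.
∂π_L/∂q_L = 300 - q_Y - 2q_L = 0 gives the reaction function q_L = (300 - q_Y)/2.
Yarrow substitutes q_L(q_Y) into its own profit: π_Y = q_Y(307 - q_Y - (300 - q_Y)/2) - 7q_Y = (157 - (1/2)q_Y)q_Y - 7q_Y.
Maximising: ∂π_Y/∂q_Y = 150 - q_Y = 0, giving q_Y = 150.
Then q_L = (300 - 150)/2 = 75.

75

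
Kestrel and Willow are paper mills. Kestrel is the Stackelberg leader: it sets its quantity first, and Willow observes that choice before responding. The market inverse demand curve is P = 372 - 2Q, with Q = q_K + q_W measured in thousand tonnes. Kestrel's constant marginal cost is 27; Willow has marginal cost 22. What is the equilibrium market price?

112

The follower Willow best-responds to any q_K: π_W = (372 - 2Q)q_W - 22q_W.
∂π_W/∂q_W = 350 - 2q_K - 4q_W = 0 gives the reaction function q_W = (350 - 2q_K)/4.
Kestrel substitutes q_W(q_K) into its own profit: π_K = q_K(372 - 2q_K - (350 - 2q_K)/2) - 27q_K = (197 - q_K)q_K - 27q_K.
Maximising: ∂π_K/∂q_K = 170 - 2q_K = 0, giving q_K = 85.
Then q_W = (350 - 2·85)/4 = 45.
Total output Q = 130, so price P = 372 - 2·130 = 112.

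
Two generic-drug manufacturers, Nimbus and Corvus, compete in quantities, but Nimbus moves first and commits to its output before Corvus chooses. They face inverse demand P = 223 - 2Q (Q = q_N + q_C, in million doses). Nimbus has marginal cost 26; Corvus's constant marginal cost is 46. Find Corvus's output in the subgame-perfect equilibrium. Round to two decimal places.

17.13

Solve by backward induction. Given q_N, the follower Corvus maximises π_C = (223 - 2q_N - 2q_C)q_C - 46q_C.
∂π_C/∂q_C = 177 - 2q_N - 4q_C = 0 gives the reaction function q_C = (177 - 2q_N)/4.
Nimbus substitutes q_C(q_N) into its own profit: π_N = q_N(223 - 2q_N - (177 - 2q_N)/2) - 26q_N = (269/2 - q_N)q_N - 26q_N.
The leader's first-order condition 217/2 - 2q_N = 0 yields q_N = 217/4.
Then q_C = (177 - 2·(217/4))/4 = 137/8.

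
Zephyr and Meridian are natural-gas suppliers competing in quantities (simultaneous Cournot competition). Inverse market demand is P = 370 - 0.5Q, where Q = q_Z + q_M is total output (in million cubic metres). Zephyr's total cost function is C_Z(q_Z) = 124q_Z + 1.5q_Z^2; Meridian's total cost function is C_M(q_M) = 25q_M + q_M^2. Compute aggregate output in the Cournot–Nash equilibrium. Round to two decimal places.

155.11

Zephyr's profit: π_Z = (370 - 0.5Q)q_Z - (124q_Z + (3/2)q_Z²). Setting ∂π_Z/∂q_Z = 0: 246 - 4q_Z - (1/2)(q_M) = 0.
Meridian's profit: π_M = (370 - 0.5Q)q_M - (25q_M + q_M²). Setting ∂π_M/∂q_M = 0: 345 - 3q_M - (1/2)(q_Z) = 0.
So q_Z = (246 - (1/2)q_M)/4 and q_M = (345 - (1/2)q_Z)/3.
Solving the pair: q_Z = 48.1277, q_M = 106.9787.
Total output Q = 48.1277 + 106.9787 = 155.1064.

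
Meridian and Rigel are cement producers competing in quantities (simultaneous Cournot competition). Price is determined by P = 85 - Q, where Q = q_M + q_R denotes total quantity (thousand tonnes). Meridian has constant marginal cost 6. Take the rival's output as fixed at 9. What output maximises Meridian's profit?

With the rival's output fixed at 9, Meridian's profit is π_M = (85 - 9 - q_M)q_M - (6q_M) = (76 - q_M)q_M - (6q_M).
∂π_M/∂q_M = 70 - 2q_M = 0, so q_M = 35.

35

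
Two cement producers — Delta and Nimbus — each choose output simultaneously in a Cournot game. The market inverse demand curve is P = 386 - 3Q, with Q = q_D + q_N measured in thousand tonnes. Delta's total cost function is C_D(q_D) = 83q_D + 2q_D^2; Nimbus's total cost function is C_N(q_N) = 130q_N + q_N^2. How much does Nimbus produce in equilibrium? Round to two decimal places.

23.25

Delta's profit: π_D = (386 - 3Q)q_D - (83q_D + 2q_D²). Setting ∂π_D/∂q_D = 0: 303 - 10q_D - 3(q_N) = 0.
Nimbus's first-order condition: 256 - 8q_N - 3(q_D) = 0.
Best responses: q_D = (303 - 3q_N)/10, q_N = (256 - 3q_D)/8.
Substituting one into the other gives q_D = 1656/71 and q_N = 1651/71.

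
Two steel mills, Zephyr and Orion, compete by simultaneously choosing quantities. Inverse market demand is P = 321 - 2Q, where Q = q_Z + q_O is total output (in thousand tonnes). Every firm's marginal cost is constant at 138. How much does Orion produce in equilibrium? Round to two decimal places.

Each firm earns π_i = (321 - 2Q)q_i - 138q_i.
First-order condition (treating rivals' output as given): 183 - 4q_i - 2q_j = 0.
By symmetry each firm produces the same amount; substituting q_j = q_i yields q_i = 183/6 = 61/2.

30.50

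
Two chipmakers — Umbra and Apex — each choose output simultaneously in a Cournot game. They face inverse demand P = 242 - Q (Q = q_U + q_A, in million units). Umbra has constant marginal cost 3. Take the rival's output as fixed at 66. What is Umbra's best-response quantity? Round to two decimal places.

With the rival's output fixed at 66, Umbra's profit is π_U = (242 - 66 - q_U)q_U - (3q_U) = (176 - q_U)q_U - (3q_U).
∂π_U/∂q_U = 173 - 2q_U = 0, so q_U = 173/2.

86.50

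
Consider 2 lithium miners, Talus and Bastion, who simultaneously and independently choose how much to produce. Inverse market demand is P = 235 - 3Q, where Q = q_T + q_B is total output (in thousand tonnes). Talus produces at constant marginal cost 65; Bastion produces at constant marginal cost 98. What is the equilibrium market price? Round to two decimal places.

Talus's profit: π_T = (235 - 3Q)q_T - (65q_T). Setting ∂π_T/∂q_T = 0: 170 - 6q_T - 3(q_B) = 0.
Bastion's first-order condition: 137 - 6q_B - 3(q_T) = 0.
Best responses: q_T = (170 - 3q_B)/6, q_B = (137 - 3q_T)/6.
Substituting one into the other gives q_T = 203/9 and q_B = 104/9.
Total output Q = 307/9, so price P = 235 - 3·(307/9) = 398/3.

132.67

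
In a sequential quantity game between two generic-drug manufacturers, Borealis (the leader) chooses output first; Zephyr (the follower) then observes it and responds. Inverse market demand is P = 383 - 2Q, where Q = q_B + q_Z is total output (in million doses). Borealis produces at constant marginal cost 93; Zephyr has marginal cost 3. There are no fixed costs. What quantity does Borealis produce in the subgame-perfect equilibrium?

The follower Zephyr best-responds to any q_B: π_Z = (383 - 2Q)q_Z - 3q_Z.
Follower FOC: 380 - 2q_B - 4q_Z = 0, so q_Z(q_B) = (380 - 2q_B)/4.
Borealis substitutes q_Z(q_B) into its own profit: π_B = q_B(383 - 2q_B - (380 - 2q_B)/2) - 93q_B = (193 - q_B)q_B - 93q_B.
The leader's first-order condition 100 - 2q_B = 0 yields q_B = 50.
Then q_Z = (380 - 2·50)/4 = 70.

50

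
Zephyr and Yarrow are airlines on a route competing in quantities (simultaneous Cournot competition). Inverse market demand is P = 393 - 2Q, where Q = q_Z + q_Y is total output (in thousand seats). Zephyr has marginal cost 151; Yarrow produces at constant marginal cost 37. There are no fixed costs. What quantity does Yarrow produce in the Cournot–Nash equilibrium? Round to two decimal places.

78.33

Zephyr's profit: π_Z = (393 - 2Q)q_Z - (151q_Z). Setting ∂π_Z/∂q_Z = 0: 242 - 4q_Z - 2(q_Y) = 0.
Yarrow's first-order condition: 356 - 4q_Y - 2(q_Z) = 0.
Best responses: q_Z = (242 - 2q_Y)/4, q_Y = (356 - 2q_Z)/4.
Solving the pair: q_Z = 64/3, q_Y = 235/3.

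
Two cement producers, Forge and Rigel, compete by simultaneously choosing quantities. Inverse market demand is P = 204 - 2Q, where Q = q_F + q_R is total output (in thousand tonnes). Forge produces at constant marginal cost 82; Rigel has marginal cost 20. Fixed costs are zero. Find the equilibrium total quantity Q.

Forge's profit: π_F = (204 - 2Q)q_F - (82q_F). Setting ∂π_F/∂q_F = 0: 122 - 4q_F - 2(q_R) = 0.
Rigel's first-order condition: 184 - 4q_R - 2(q_F) = 0.
Rearranging gives the reaction functions q_F = (122 - 2q_R)/4 and q_R = (184 - 2q_F)/4.
Solving the pair: q_F = 10, q_R = 41.
Total output Q = 10 + 41 = 51.

51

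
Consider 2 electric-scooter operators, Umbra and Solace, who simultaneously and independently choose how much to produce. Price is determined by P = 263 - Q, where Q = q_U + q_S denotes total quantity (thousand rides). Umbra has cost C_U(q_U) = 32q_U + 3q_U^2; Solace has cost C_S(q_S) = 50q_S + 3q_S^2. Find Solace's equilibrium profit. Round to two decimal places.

2186.68

Umbra's profit: π_U = (263 - Q)q_U - (32q_U + 3q_U²). Setting ∂π_U/∂q_U = 0: 231 - 8q_U - (q_S) = 0.
Solace's first-order condition: 213 - 8q_S - (q_U) = 0.
Best responses: q_U = (231 - q_S)/8, q_S = (213 - q_U)/8.
Solving the pair: q_U = 545/21, q_S = 491/21.
Price P = 263 - 148/3 = 641/3.
Solace's profit: (641/3)·(491/21) - 50·(491/21) - 3(491/21)² = 2186.6757.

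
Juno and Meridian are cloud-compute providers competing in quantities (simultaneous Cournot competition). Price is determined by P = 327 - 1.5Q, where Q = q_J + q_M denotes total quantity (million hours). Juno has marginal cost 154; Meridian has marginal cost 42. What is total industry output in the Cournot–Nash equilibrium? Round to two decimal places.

Juno's profit: π_J = (327 - 1.5Q)q_J - (154q_J). Setting ∂π_J/∂q_J = 0: 173 - 3q_J - (3/2)(q_M) = 0.
Meridian's profit: π_M = (327 - 1.5Q)q_M - (42q_M). Setting ∂π_M/∂q_M = 0: 285 - 3q_M - (3/2)(q_J) = 0.
Best responses: q_J = (173 - (3/2)q_M)/3, q_M = (285 - (3/2)q_J)/3.
Substituting one into the other gives q_J = 122/9 and q_M = 794/9.
Total output Q = 122/9 + 794/9 = 916/9.

101.78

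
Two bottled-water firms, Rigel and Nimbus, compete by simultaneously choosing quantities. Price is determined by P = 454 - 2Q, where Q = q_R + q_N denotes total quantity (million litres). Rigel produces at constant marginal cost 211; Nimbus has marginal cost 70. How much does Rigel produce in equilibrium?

Rigel's profit: π_R = (454 - 2Q)q_R - (211q_R). Setting ∂π_R/∂q_R = 0: 243 - 4q_R - 2(q_N) = 0.
Nimbus's first-order condition: 384 - 4q_N - 2(q_R) = 0.
Rearranging gives the reaction functions q_R = (243 - 2q_N)/4 and q_N = (384 - 2q_R)/4.
Solving the pair: q_R = 17, q_N = 175/2.

17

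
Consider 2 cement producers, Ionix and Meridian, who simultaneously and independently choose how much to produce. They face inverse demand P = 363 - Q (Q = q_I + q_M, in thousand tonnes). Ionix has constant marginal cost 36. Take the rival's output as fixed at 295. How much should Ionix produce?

With the rival's output fixed at 295, Ionix's profit is π_I = (363 - 295 - q_I)q_I - (36q_I) = (68 - q_I)q_I - (36q_I).
∂π_I/∂q_I = 32 - 2q_I = 0, so q_I = 16.

16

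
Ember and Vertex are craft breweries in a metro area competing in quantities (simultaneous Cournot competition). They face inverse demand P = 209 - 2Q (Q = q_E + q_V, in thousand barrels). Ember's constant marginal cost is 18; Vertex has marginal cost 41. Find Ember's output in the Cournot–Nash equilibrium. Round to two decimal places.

Ember's profit: π_E = (209 - 2Q)q_E - (18q_E). Setting ∂π_E/∂q_E = 0: 191 - 4q_E - 2(q_V) = 0.
Vertex's profit: π_V = (209 - 2Q)q_V - (41q_V). Setting ∂π_V/∂q_V = 0: 168 - 4q_V - 2(q_E) = 0.
Rearranging gives the reaction functions q_E = (191 - 2q_V)/4 and q_V = (168 - 2q_E)/4.
Solving the pair: q_E = 107/3, q_V = 145/6.

35.67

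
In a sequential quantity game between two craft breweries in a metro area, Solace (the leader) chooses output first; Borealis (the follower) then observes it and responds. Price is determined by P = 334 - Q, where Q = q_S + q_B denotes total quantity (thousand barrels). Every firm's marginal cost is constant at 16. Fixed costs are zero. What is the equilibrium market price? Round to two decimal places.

The follower Borealis best-responds to any q_S: π_B = (334 - Q)q_B - 16q_B.
∂π_B/∂q_B = 318 - q_S - 2q_B = 0 gives the reaction function q_B = (318 - q_S)/2.
The leader anticipates this reaction. Substituting into P = 334 - Q gives P = 175 - (1/2)q_S, so π_S = (175 - (1/2)q_S)q_S - 16q_S.
Leader FOC: 159 - q_S = 0, so q_S = 159.
Then q_B = (318 - 159)/2 = 159/2.
Total output Q = 477/2, so price P = 334 - 477/2 = 191/2.

95.50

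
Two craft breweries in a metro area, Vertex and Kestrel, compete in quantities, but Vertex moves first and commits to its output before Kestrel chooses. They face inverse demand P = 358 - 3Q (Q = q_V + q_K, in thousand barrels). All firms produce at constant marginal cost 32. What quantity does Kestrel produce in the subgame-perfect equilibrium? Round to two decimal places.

Solve by backward induction. Given q_V, the follower Kestrel maximises π_K = (358 - 3q_V - 3q_K)q_K - 32q_K.
∂π_K/∂q_K = 326 - 3q_V - 6q_K = 0 gives the reaction function q_K = (326 - 3q_V)/6.
The leader anticipates this reaction. Substituting into P = 358 - 3Q gives P = 195 - (3/2)q_V, so π_V = (195 - (3/2)q_V)q_V - 32q_V.
Leader FOC: 163 - 3q_V = 0, so q_V = 163/3.
Then q_K = (326 - 3·(163/3))/6 = 163/6.

27.17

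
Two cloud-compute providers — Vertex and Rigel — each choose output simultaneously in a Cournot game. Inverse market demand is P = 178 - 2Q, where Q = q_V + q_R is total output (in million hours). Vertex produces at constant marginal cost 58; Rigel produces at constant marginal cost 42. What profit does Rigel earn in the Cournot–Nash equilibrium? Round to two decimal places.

1283.56

Vertex's profit: π_V = (178 - 2Q)q_V - (58q_V). Setting ∂π_V/∂q_V = 0: 120 - 4q_V - 2(q_R) = 0.
Rigel's first-order condition: 136 - 4q_R - 2(q_V) = 0.
Best responses: q_V = (120 - 2q_R)/4, q_R = (136 - 2q_V)/4.
Solving the pair: q_V = 52/3, q_R = 76/3.
Price P = 178 - 2·(128/3) = 278/3.
Rigel's profit: (278/3 - 42)·(76/3) = 1283.5556.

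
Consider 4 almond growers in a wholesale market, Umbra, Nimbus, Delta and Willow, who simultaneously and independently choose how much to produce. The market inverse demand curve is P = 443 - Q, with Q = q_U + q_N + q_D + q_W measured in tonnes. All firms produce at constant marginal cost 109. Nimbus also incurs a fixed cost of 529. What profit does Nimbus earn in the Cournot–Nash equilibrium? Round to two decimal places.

3933.24

A representative firm's profit is π_i = q_i(443 - Q) - 109q_i.
First-order condition (treating rivals' output as given): 334 - 2q_i - Σ_{j≠i} q_j = 0.
With identical firms every q_j equals q_i, so Σ_{j≠i} q_j = 3q_i and 334 = 5q_i, giving q_i = 334/5.
Price P = 443 - 1336/5 = 879/5.
Nimbus's profit: (879/5 - 109)·(334/5) - 529 = 3933.2400.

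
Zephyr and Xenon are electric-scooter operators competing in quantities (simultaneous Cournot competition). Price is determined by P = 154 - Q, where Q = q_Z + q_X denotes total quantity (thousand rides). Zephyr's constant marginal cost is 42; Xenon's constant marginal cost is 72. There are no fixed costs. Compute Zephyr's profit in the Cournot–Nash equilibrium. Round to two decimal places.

Zephyr's profit: π_Z = (154 - Q)q_Z - (42q_Z). Setting ∂π_Z/∂q_Z = 0: 112 - 2q_Z - (q_X) = 0.
Xenon's profit: π_X = (154 - Q)q_X - (72q_X). Setting ∂π_X/∂q_X = 0: 82 - 2q_X - (q_Z) = 0.
So q_Z = (112 - q_X)/2 and q_X = (82 - q_Z)/2.
Substituting one into the other gives q_Z = 142/3 and q_X = 52/3.
Price P = 154 - 194/3 = 268/3.
Zephyr's profit: (268/3 - 42)·(142/3) = 2240.4444.

2240.44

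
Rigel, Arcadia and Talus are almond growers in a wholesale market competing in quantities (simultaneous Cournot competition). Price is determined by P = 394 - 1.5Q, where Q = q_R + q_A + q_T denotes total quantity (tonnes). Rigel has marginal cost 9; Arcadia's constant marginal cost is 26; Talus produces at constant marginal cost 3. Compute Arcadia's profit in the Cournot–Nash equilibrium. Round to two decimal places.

Rigel's profit: π_R = (394 - 1.5Q)q_R - (9q_R). Setting ∂π_R/∂q_R = 0: 385 - 3q_R - (3/2)(q_A + q_T) = 0.
Arcadia's first-order condition: 368 - 3q_A - (3/2)(q_R + q_T) = 0.
Talus's profit: π_T = (394 - 1.5Q)q_T - (3q_T). Setting ∂π_T/∂q_T = 0: 391 - 3q_T - (3/2)(q_R + q_A) = 0.
Summing all 3 equations gives 1144 − 6Q = 0, hence Q = 572/3.
Back-substituting: q_R = (385 − 286)/(3/2) = 66, q_A = (368 − 286)/(3/2) = 164/3, q_T = (391 − 286)/(3/2) = 70.
Price P = 394 - (3/2)·(572/3) = 108.
Arcadia's profit: (108 - 26)·(164/3) = 4482.6667.

4482.67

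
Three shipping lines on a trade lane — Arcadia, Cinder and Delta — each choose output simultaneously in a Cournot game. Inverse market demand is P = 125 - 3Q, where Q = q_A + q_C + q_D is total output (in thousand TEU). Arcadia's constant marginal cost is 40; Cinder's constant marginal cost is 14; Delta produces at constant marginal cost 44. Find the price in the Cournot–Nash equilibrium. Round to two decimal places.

Arcadia's profit: π_A = (125 - 3Q)q_A - (40q_A). Setting ∂π_A/∂q_A = 0: 85 - 6q_A - 3(q_C + q_D) = 0.
Cinder's first-order condition: 111 - 6q_C - 3(q_A + q_D) = 0.
Delta's first-order condition: 81 - 6q_D - 3(q_A + q_C) = 0.
Summing all 3 equations gives 277 − 12Q = 0, hence Q = 277/12.
Back-substituting: q_A = (85 − 277/4)/3 = 21/4, q_C = (111 − 277/4)/3 = 167/12, q_D = (81 − 277/4)/3 = 47/12.
Total output Q = 277/12, so price P = 125 - 3·(277/12) = 223/4.

55.75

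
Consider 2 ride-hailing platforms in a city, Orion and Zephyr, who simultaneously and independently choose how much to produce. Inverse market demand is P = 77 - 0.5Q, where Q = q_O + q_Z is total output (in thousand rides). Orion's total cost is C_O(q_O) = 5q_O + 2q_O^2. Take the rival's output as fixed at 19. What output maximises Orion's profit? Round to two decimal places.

With the rival's output fixed at 19, Orion's profit is π_O = (77 - (1/2)·19 - (1/2)q_O)q_O - (5q_O + 2q_O²) = (135/2 - (1/2)q_O)q_O - (5q_O + 2q_O²).
∂π_O/∂q_O = 125/2 - 5q_O = 0, so q_O = 25/2.

12.50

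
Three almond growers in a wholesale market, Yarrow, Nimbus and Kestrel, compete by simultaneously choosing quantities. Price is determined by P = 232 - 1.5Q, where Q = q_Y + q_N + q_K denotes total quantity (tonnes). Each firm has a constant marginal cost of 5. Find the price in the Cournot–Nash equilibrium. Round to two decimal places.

A representative firm's profit is π_i = q_i(232 - 1.5Q) - 5q_i.
Setting ∂π_i/∂q_i = 0 with rivals' quantities fixed: 227 - 3q_i - (3/2)·Σ_{j≠i} q_j = 0.
By symmetry each firm produces the same amount; substituting Σ_{j≠i} q_j = 2q_i yields q_i = 227/6.
Total output Q = 227/2, so price P = 232 - (3/2)·(227/2) = 247/4.

61.75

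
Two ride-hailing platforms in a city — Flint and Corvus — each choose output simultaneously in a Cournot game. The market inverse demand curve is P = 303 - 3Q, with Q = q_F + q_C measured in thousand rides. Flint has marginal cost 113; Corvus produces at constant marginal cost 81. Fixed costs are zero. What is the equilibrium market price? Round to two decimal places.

Flint's profit: π_F = (303 - 3Q)q_F - (113q_F). Setting ∂π_F/∂q_F = 0: 190 - 6q_F - 3(q_C) = 0.
Corvus's profit: π_C = (303 - 3Q)q_C - (81q_C). Setting ∂π_C/∂q_C = 0: 222 - 6q_C - 3(q_F) = 0.
So q_F = (190 - 3q_C)/6 and q_C = (222 - 3q_F)/6.
Substituting one into the other gives q_F = 158/9 and q_C = 254/9.
Total output Q = 412/9, so price P = 303 - 3·(412/9) = 497/3.

165.67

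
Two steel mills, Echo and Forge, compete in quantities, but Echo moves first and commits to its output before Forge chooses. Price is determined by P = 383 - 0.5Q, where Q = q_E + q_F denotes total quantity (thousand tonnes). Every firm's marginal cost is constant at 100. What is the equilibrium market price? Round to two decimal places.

170.75

Solve by backward induction. Given q_E, the follower Forge maximises π_F = (383 - (1/2)q_E - (1/2)q_F)q_F - 100q_F.
∂π_F/∂q_F = 283 - (1/2)q_E - q_F = 0 gives the reaction function q_F = (283 - (1/2)q_E).
The leader anticipates this reaction. Substituting into P = 383 - 0.5Q gives P = 483/2 - (1/4)q_E, so π_E = (483/2 - (1/4)q_E)q_E - 100q_E.
Leader FOC: 283/2 - (1/2)q_E = 0, so q_E = 283.
Then q_F = (283 - (1/2)·283) = 283/2.
Total output Q = 849/2, so price P = 383 - (1/2)·(849/2) = 683/4.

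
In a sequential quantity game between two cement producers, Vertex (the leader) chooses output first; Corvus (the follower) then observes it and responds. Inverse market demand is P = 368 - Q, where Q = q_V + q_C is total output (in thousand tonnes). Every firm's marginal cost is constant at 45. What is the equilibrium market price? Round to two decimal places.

Solve by backward induction. Given q_V, the follower Corvus maximises π_C = (368 - q_V - q_C)q_C - 45q_C.
∂π_C/∂q_C = 323 - q_V - 2q_C = 0 gives the reaction function q_C = (323 - q_V)/2.
The leader anticipates this reaction. Substituting into P = 368 - Q gives P = 413/2 - (1/2)q_V, so π_V = (413/2 - (1/2)q_V)q_V - 45q_V.
Maximising: ∂π_V/∂q_V = 323/2 - q_V = 0, giving q_V = 323/2.
Then q_C = (323 - 323/2)/2 = 323/4.
Total output Q = 969/4, so price P = 368 - 969/4 = 503/4.

125.75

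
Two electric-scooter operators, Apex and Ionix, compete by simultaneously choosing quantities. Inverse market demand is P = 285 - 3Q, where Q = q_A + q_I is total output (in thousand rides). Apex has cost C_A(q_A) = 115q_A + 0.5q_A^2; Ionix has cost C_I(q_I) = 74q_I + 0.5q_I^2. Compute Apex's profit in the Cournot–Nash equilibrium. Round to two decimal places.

678.67

Apex's profit: π_A = (285 - 3Q)q_A - (115q_A + (1/2)q_A²). Setting ∂π_A/∂q_A = 0: 170 - 7q_A - 3(q_I) = 0.
Ionix's first-order condition: 211 - 7q_I - 3(q_A) = 0.
Rearranging gives the reaction functions q_A = (170 - 3q_I)/7 and q_I = (211 - 3q_A)/7.
Substituting one into the other gives q_A = 557/40 and q_I = 967/40.
Price P = 285 - 3·(381/10) = 1707/10.
Apex's profit: (1707/10)·(557/40) - 115·(557/40) - (1/2)(557/40)² = 678.6697.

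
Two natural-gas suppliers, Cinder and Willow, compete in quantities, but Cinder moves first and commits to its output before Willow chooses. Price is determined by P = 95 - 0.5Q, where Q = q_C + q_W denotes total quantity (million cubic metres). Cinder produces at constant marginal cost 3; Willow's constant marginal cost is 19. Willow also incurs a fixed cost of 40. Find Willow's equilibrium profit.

202

The follower Willow best-responds to any q_C: π_W = (95 - 0.5Q)q_W - 19q_W.
Setting the follower's marginal profit to zero, 76 - (1/2)q_C - q_W = 0, i.e. q_W = (76 - (1/2)q_C).
The leader anticipates this reaction. Substituting into P = 95 - 0.5Q gives P = 57 - (1/4)q_C, so π_C = (57 - (1/4)q_C)q_C - 3q_C.
The leader's first-order condition 54 - (1/2)q_C = 0 yields q_C = 108.
Then q_W = (76 - (1/2)·108) = 22.
Price P = 95 - (1/2)·130 = 30.
Willow's profit: (30 - 19)·22 - 40 = 202.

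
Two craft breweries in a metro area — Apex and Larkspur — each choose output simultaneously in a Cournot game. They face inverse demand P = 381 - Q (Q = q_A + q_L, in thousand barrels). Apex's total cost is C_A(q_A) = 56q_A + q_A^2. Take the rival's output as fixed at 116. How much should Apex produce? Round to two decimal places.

52.25

With the rival's output fixed at 116, Apex's profit is π_A = (381 - 116 - q_A)q_A - (56q_A + q_A²) = (265 - q_A)q_A - (56q_A + q_A²).
∂π_A/∂q_A = 209 - 4q_A = 0, so q_A = 209/4.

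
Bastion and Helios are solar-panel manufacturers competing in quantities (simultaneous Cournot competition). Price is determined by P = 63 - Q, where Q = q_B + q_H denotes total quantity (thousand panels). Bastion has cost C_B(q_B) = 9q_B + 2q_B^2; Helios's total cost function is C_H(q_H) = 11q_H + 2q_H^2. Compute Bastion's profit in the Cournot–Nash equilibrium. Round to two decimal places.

Bastion's profit: π_B = (63 - Q)q_B - (9q_B + 2q_B²). Setting ∂π_B/∂q_B = 0: 54 - 6q_B - (q_H) = 0.
Helios's profit: π_H = (63 - Q)q_H - (11q_H + 2q_H²). Setting ∂π_H/∂q_H = 0: 52 - 6q_H - (q_B) = 0.
So q_B = (54 - q_H)/6 and q_H = (52 - q_B)/6.
Solving the pair: q_B = 272/35, q_H = 258/35.
Price P = 63 - 106/7 = 335/7.
Bastion's profit: (335/7)·(272/35) - 9·(272/35) - 2(272/35)² = 181.1853.

181.19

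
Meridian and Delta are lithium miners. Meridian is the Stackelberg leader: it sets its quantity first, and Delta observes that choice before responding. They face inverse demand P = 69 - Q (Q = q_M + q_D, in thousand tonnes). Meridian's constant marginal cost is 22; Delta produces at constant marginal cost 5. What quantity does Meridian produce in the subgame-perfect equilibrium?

15

The follower Delta best-responds to any q_M: π_D = (69 - Q)q_D - 5q_D.
Follower FOC: 64 - q_M - 2q_D = 0, so q_D(q_M) = (64 - q_M)/2.
Meridian substitutes q_D(q_M) into its own profit: π_M = q_M(69 - q_M - (64 - q_M)/2) - 22q_M = (37 - (1/2)q_M)q_M - 22q_M.
The leader's first-order condition 15 - q_M = 0 yields q_M = 15.
Then q_D = (64 - 15)/2 = 49/2.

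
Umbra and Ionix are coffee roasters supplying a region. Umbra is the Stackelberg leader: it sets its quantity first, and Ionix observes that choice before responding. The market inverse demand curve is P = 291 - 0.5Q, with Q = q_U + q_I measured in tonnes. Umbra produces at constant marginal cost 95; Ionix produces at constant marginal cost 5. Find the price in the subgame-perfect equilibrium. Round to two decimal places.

The follower Ionix best-responds to any q_U: π_I = (291 - 0.5Q)q_I - 5q_I.
Follower FOC: 286 - (1/2)q_U - q_I = 0, so q_I(q_U) = (286 - (1/2)q_U).
The leader anticipates this reaction. Substituting into P = 291 - 0.5Q gives P = 148 - (1/4)q_U, so π_U = (148 - (1/4)q_U)q_U - 95q_U.
Maximising: ∂π_U/∂q_U = 53 - (1/2)q_U = 0, giving q_U = 106.
Then q_I = (286 - (1/2)·106) = 233.
Total output Q = 339, so price P = 291 - (1/2)·339 = 243/2.

121.50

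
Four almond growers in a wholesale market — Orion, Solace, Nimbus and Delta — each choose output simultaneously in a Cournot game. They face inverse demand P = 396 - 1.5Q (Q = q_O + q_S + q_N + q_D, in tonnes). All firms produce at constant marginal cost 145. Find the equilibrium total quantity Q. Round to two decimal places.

133.87

A representative firm's profit is π_i = q_i(396 - 1.5Q) - 145q_i.
Setting ∂π_i/∂q_i = 0 with rivals' quantities fixed: 251 - 3q_i - (3/2)·Σ_{j≠i} q_j = 0.
With identical firms every q_j equals q_i, so Σ_{j≠i} q_j = 3q_i and 251 = (15/2)q_i, giving q_i = 502/15.
Total output Q = 502/15 + 502/15 + 502/15 + 502/15 = 133.8667.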